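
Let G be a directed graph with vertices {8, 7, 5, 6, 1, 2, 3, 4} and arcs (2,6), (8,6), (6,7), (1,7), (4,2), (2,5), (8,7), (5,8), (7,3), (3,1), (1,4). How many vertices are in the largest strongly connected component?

8

{1, 2, 3, 4, 5, 6, 7, 8} are all mutually reachable — one SCC of size 8.
The largest has 8 vertices.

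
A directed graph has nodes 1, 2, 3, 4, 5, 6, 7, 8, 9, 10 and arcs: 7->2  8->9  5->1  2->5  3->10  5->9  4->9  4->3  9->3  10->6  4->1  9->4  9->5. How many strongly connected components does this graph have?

8

{4, 5, 9} are all mutually reachable — one SCC of size 3.
{1} is an SCC by itself.
{10} is an SCC by itself.
{8} is an SCC by itself.
{6} is an SCC by itself.
(and 3 more singleton SCCs)
That gives 8 strongly connected components.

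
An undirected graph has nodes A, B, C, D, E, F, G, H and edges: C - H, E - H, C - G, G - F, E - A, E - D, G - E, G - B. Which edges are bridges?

The edges on the cycle C-G-E-H-C are not bridges since each lies on that cycle.
But removing E - A disconnects E from A; removing G - B disconnects G from B; removing G - F disconnects G from F; removing E - D disconnects E from D — these are bridges.

A-E, B-G, D-E, F-G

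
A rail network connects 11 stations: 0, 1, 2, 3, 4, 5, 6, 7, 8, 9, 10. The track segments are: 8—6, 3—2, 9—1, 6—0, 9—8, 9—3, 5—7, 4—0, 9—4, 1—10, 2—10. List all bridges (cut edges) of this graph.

5-7

The edges on the cycle 9-3-2-10-1-9 are not bridges since each lies on that cycle.
But removing 5—7 disconnects 5 from 7 — this is a bridge.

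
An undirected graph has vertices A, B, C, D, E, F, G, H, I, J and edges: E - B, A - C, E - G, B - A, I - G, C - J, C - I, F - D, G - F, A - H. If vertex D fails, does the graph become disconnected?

Deleting D leaves 1 component (was 1), so D is not a cut vertex.

No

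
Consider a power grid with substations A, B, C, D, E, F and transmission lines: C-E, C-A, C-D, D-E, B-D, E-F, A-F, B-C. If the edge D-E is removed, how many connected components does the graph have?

1

D and E are still connected via D-C-E, so the component count stays at 1.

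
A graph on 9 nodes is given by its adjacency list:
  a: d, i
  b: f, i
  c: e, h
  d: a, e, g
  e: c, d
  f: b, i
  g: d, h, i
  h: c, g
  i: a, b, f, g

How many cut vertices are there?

1

Removing i increases the component count from 1 to 2, so i is a cut vertex.
By contrast removing f leaves 1 component; it is not a cut vertex. No other vertex is a cut vertex either.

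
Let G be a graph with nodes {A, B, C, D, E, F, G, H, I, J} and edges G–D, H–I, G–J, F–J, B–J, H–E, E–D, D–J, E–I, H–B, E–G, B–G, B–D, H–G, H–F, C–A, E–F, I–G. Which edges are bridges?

A-C

The edges on the cycle H-E-F-J-G-B-H are not bridges since each lies on that cycle.
But removing C–A disconnects C from A — this is a bridge.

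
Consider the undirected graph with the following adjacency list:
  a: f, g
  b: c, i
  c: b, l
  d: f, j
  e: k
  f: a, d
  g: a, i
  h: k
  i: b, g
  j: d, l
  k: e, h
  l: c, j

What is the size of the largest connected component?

9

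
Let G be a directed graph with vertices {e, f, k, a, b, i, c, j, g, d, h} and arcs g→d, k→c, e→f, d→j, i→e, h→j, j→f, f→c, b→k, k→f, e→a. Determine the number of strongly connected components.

11

{j} is an SCC by itself.
{e} is an SCC by itself.
{f} is an SCC by itself.
{g} is an SCC by itself.
{b} is an SCC by itself.
(and 6 more singleton SCCs)
That gives 11 strongly connected components.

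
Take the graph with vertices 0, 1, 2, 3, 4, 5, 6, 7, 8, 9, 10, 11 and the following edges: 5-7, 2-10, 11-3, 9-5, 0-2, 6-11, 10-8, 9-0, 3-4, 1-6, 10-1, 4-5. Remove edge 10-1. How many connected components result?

10 and 1 are still connected via 10-2-0-9-5-4-3-11-6-1, so the component count stays at 1.

1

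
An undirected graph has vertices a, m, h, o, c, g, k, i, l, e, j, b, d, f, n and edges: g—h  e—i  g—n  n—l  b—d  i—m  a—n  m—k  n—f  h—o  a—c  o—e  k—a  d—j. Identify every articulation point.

Removing a increases the component count from 2 to 3, so a is a cut vertex.
Removing d increases the component count from 2 to 3, so d is a cut vertex.
Removing n increases the component count from 2 to 4, so n is a cut vertex.
By contrast removing b leaves 2 components; it is not a cut vertex. No other vertex is a cut vertex either.

a, d, n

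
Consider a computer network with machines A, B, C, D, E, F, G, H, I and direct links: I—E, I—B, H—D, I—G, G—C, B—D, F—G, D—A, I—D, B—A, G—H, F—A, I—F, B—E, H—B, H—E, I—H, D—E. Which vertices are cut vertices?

G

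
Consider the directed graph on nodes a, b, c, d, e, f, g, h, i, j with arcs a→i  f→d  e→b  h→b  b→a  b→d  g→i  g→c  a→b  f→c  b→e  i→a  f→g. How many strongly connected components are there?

{a, b, e, i} are all mutually reachable — one SCC of size 4.
{d} is an SCC by itself.
{f} is an SCC by itself.
{h} is an SCC by itself.
{g} is an SCC by itself.
(and 2 more singleton SCCs)
That gives 7 strongly connected components.

7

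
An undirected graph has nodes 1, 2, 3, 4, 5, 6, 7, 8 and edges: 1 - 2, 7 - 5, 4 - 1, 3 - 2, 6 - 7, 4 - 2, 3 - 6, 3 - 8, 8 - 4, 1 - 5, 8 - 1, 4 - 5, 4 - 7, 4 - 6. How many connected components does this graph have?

1

Starting from 1 we can reach 1, 2, 3, 4, 5, 6, 7, 8. That is one component of size 8.
Total: 1 component.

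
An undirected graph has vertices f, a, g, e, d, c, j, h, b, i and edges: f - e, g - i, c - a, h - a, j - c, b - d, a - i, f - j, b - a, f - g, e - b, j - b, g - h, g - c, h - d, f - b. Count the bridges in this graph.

The edges on the cycle f-j-c-a-b-e-f are not bridges since each lies on that cycle.
Every edge lies on some cycle, so there are no bridges.

0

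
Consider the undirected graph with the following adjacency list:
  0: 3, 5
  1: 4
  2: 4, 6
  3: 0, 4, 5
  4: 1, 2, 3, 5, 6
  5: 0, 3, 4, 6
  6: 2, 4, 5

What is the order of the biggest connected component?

7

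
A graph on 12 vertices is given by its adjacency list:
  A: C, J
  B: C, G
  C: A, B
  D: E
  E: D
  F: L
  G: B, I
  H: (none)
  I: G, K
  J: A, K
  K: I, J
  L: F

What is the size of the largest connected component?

7

H is isolated — a component by itself.
Starting from D we can reach D, E. That is one component of size 2.
Starting from F we can reach F, L. That is one component of size 2.
Starting from A we can reach A, B, C, G, I, J, K. That is one component of size 7.
The largest has 7 vertices.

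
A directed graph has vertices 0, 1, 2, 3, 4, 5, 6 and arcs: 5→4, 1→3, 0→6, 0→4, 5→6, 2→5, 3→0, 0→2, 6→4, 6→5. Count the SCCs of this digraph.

{5, 6} are all mutually reachable — one SCC of size 2.
{3} is an SCC by itself.
{2} is an SCC by itself.
{0} is an SCC by itself.
{4} is an SCC by itself.
(and 1 more singleton SCC)
That gives 6 strongly connected components.

6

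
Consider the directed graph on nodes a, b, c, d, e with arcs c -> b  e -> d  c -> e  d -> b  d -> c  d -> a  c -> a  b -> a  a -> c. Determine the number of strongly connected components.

{a, b, c, d, e} are all mutually reachable — one SCC of size 5.
That gives 1 strongly connected component.

1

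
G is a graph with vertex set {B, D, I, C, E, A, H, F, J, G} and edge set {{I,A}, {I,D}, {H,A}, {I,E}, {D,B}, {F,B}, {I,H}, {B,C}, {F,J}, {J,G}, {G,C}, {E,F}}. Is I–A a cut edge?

After removing I–A, the path I-H-A still connects them, so the edge is not a bridge.

No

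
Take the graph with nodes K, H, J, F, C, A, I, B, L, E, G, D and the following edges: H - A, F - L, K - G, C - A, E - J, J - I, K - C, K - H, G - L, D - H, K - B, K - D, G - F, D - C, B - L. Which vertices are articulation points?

J, K

Removing J increases the component count from 2 to 3, so J is a cut vertex.
Removing K increases the component count from 2 to 3, so K is a cut vertex.
By contrast removing I leaves 2 components; it is not a cut vertex. No other vertex is a cut vertex either.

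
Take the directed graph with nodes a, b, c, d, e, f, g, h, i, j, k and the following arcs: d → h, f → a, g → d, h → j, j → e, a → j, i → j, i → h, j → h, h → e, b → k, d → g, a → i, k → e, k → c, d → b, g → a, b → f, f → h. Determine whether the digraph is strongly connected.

No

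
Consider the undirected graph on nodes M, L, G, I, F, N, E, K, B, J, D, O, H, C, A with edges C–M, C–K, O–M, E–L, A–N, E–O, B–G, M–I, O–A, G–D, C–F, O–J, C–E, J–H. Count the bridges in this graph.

10

The edges on the cycle C-E-O-M-C are not bridges since each lies on that cycle.
But removing E–L disconnects E from L; removing C–K disconnects C from K; removing C–F disconnects C from F; removing G–D disconnects G from D — these are bridges.
In total 10 edges are bridges.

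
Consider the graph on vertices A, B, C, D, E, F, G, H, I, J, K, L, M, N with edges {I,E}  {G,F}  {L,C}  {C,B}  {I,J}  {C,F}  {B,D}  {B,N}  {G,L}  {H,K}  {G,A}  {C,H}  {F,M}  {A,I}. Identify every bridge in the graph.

A-G, A-I, B-C, B-D, B-N, C-H, E-I, F-M, H-K, I-J

The edges on the cycle G-L-C-F-G are not bridges since each lies on that cycle.
But removing J-I disconnects J from I; removing E-I disconnects E from I; removing C-B disconnects C from B; removing G-A disconnects G from A — these are bridges.
In total 10 edges are bridges.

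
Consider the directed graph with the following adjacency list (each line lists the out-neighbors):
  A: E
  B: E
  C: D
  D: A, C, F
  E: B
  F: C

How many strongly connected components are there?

3

{C, D, F} are all mutually reachable — one SCC of size 3.
{B, E} are all mutually reachable — one SCC of size 2.
{A} is an SCC by itself.
That gives 3 strongly connected components.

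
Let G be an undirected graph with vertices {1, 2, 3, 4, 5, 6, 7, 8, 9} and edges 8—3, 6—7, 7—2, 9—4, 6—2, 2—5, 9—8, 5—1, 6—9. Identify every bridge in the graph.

1-5, 2-5, 3-8, 4-9, 6-9, 8-9

The edges on the cycle 6-7-2-6 are not bridges since each lies on that cycle.
But removing 9—8 disconnects 9 from 8; removing 9—4 disconnects 9 from 4; removing 6—9 disconnects 6 from 9; removing 2—5 disconnects 2 from 5 — these are bridges.
In total 6 edges are bridges.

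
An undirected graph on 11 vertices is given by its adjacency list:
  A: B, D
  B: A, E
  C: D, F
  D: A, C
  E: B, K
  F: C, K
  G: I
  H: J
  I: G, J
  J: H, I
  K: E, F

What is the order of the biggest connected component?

7

Starting from G we can reach G, H, I, J. That is one component of size 4.
Starting from A we can reach A, B, C, D, E, F, K. That is one component of size 7.
The largest has 7 vertices.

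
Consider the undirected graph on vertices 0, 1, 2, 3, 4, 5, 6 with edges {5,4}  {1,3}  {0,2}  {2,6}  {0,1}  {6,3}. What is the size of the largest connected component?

5

Starting from 4 we can reach 4, 5. That is one component of size 2.
Starting from 0 we can reach 0, 1, 2, 3, 6. That is one component of size 5.
The largest has 5 vertices.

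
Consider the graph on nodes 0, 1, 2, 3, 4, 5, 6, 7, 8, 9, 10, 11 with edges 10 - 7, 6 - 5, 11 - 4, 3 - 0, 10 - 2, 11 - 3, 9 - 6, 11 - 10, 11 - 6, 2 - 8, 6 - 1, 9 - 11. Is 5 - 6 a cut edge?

Yes

Removing 5 - 6 leaves no path between 5 and 6: the component count goes from 1 to 2. So it is a bridge.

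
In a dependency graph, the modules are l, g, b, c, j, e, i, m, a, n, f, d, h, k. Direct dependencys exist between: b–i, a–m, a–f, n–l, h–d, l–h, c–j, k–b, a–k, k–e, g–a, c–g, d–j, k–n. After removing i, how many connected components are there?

With i gone, the remaining components are: {a, b, c, d, e, f, g, h, j, k, l, m, n}.
That is 1 component.

1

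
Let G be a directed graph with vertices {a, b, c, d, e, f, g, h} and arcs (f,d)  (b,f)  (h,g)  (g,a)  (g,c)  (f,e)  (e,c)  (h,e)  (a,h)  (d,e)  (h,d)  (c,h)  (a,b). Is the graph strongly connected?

Yes

From d we can reach every vertex (a, b, c, d, e, f, g, h), and every vertex can reach d (a, b, c, d, e, f, g, h). So the whole graph is one strongly connected component.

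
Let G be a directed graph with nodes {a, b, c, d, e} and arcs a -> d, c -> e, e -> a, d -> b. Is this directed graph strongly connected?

No

There is no directed path from d to c, so the graph is not strongly connected.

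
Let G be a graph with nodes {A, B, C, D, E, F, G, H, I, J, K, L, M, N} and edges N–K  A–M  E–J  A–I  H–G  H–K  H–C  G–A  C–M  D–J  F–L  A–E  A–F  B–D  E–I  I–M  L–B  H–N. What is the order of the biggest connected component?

Starting from A we can reach A, B, C, D, E, F, G, H, I, J, K, L, M, N. That is one component of size 14.
The largest has 14 vertices.

14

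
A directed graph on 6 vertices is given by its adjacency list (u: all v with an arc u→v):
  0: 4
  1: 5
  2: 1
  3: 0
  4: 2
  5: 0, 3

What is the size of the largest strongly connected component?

{0, 1, 2, 3, 4, 5} are all mutually reachable — one SCC of size 6.
The largest has 6 vertices.

6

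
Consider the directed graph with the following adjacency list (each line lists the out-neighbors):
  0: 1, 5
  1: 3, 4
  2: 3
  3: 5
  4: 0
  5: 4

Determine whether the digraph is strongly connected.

No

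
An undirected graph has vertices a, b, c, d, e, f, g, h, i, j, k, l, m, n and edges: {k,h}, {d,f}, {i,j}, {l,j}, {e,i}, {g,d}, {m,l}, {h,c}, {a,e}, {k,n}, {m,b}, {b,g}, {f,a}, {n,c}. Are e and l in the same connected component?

From e we can reach a, b, d, e, f, g, i, j, l, m, which includes l.

Yes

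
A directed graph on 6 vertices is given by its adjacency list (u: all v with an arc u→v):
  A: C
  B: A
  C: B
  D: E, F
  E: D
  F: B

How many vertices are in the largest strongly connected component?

3

{A, B, C} are all mutually reachable — one SCC of size 3.
{D, E} are all mutually reachable — one SCC of size 2.
{F} is an SCC by itself.
The largest has 3 vertices.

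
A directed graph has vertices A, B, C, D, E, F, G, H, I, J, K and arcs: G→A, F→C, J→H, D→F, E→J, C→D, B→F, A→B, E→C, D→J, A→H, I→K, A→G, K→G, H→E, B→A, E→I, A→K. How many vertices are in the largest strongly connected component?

{A, B, C, D, E, F, G, H, I, J, K} are all mutually reachable — one SCC of size 11.
The largest has 11 vertices.

11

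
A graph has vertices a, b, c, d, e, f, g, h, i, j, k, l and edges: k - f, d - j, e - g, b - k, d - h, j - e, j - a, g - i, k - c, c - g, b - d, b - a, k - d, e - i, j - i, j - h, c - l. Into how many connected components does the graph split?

Starting from a we can reach a, b, c, d, e, f, g, h, i, j, k, l. That is one component of size 12.
Total: 1 component.

1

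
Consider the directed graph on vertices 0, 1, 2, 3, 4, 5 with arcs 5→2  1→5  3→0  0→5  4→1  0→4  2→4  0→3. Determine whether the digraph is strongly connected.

No

There is no directed path from 4 to 0, so the graph is not strongly connected.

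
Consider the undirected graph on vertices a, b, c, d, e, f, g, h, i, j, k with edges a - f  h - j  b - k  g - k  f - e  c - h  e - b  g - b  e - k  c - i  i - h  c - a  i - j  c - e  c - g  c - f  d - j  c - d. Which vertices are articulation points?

c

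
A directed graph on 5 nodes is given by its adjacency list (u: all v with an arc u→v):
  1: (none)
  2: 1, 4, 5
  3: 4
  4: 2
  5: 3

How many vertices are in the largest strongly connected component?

4

{2, 3, 4, 5} are all mutually reachable — one SCC of size 4.
{1} is an SCC by itself.
The largest has 4 vertices.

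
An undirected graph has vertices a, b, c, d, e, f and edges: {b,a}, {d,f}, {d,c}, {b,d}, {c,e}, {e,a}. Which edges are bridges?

d-f

The edges on the cycle b-d-c-e-a-b are not bridges since each lies on that cycle.
But removing d–f disconnects d from f — this is a bridge.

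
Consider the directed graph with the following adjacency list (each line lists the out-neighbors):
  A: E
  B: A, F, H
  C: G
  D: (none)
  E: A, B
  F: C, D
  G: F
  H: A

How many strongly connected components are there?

{A, B, E, H} are all mutually reachable — one SCC of size 4.
{C, F, G} are all mutually reachable — one SCC of size 3.
{D} is an SCC by itself.
That gives 3 strongly connected components.

3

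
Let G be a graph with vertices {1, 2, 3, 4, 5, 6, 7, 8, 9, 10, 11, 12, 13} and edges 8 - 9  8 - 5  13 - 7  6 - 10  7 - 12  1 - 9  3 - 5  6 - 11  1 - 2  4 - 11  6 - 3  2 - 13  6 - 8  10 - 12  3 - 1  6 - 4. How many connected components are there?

1

Starting from 1 we can reach 1, 2, 3, 4, 5, 6, 7, 8, 9, 10, 11, 12, 13. That is one component of size 13.
Total: 1 component.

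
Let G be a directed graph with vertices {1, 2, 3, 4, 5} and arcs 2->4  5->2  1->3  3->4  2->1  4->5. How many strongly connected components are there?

1

{1, 2, 3, 4, 5} are all mutually reachable — one SCC of size 5.
That gives 1 strongly connected component.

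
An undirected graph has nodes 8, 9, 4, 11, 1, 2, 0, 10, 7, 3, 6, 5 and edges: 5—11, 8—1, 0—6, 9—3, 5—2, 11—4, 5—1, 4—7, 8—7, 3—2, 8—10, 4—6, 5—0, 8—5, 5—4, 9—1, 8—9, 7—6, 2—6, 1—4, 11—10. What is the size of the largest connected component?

Starting from 0 we can reach 0, 1, 2, 3, 4, 5, 6, 7, 8, 9, 10, 11. That is one component of size 12.
The largest has 12 vertices.

12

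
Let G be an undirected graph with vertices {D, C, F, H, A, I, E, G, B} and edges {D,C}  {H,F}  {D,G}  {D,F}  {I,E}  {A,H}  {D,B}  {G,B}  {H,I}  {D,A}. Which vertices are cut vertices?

D, H, I

Removing D increases the component count from 1 to 3, so D is a cut vertex.
Removing H increases the component count from 1 to 2, so H is a cut vertex.
Removing I increases the component count from 1 to 2, so I is a cut vertex.
By contrast removing C leaves 1 component; it is not a cut vertex. No other vertex is a cut vertex either.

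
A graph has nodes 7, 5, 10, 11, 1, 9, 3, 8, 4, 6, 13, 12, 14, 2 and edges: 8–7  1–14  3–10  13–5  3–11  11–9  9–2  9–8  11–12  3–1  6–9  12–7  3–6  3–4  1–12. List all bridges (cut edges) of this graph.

The edges on the cycle 3-11-12-1-3 are not bridges since each lies on that cycle.
But removing 3–4 disconnects 3 from 4; removing 10–3 disconnects 10 from 3; removing 1–14 disconnects 1 from 14; removing 13–5 disconnects 13 from 5 — these are bridges.
In total 5 edges are bridges.

1-14, 10-3, 13-5, 2-9, 3-4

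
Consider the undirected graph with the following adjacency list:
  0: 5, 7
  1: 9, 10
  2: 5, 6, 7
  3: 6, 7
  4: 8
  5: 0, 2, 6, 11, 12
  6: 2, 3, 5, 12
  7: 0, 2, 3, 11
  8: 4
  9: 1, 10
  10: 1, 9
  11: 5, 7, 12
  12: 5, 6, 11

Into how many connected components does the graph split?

3

Starting from 4 we can reach 4, 8. That is one component of size 2.
Starting from 1 we can reach 1, 9, 10. That is one component of size 3.
Starting from 0 we can reach 0, 2, 3, 5, 6, 7, 11, 12. That is one component of size 8.
Total: 3 components.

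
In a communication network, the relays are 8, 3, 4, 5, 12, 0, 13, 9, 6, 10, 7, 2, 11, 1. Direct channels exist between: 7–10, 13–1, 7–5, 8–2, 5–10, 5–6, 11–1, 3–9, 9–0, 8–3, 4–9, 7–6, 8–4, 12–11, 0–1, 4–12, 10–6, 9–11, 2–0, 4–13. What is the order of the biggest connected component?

Starting from 5 we can reach 5, 6, 7, 10. That is one component of size 4.
Starting from 0 we can reach 0, 1, 2, 3, 4, 8, 9, 11, 12, 13. That is one component of size 10.
The largest has 10 vertices.

10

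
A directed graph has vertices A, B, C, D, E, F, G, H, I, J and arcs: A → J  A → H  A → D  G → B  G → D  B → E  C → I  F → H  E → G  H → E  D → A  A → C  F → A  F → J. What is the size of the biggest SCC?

6

{A, B, D, E, G, H} are all mutually reachable — one SCC of size 6.
{C} is an SCC by itself.
{F} is an SCC by itself.
{I} is an SCC by itself.
{J} is an SCC by itself.
The largest has 6 vertices.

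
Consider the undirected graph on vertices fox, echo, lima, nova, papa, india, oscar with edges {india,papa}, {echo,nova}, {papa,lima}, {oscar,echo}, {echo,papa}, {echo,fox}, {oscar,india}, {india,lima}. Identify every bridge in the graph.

echo-fox, echo-nova

The edges on the cycle oscar-echo-papa-india-oscar are not bridges since each lies on that cycle.
But removing fox-echo disconnects fox from echo; removing nova-echo disconnects nova from echo — these are bridges.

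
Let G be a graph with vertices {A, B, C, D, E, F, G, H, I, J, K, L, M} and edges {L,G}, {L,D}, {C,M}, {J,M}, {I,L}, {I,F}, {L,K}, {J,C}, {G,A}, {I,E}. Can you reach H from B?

The component containing B is {B}, and H is not in it.

No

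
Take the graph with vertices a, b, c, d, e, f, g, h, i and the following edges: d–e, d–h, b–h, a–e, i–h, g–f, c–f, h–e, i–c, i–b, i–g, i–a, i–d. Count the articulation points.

1

Removing i increases the component count from 1 to 2, so i is a cut vertex.
By contrast removing g leaves 1 component; it is not a cut vertex. No other vertex is a cut vertex either.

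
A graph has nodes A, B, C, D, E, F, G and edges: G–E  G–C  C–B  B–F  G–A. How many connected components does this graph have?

2

D is isolated — a component by itself.
Starting from A we can reach A, B, C, E, F, G. That is one component of size 6.
Total: 2 components.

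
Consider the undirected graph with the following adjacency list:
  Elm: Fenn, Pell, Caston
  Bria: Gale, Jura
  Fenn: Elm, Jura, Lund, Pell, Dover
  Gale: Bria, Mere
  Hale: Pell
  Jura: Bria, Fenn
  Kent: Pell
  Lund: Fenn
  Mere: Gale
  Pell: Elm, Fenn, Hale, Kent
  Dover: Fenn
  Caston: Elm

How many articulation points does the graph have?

6

Removing Elm increases the component count from 1 to 2, so Elm is a cut vertex.
Removing Bria increases the component count from 1 to 2, so Bria is a cut vertex.
Removing Fenn increases the component count from 1 to 4, so Fenn is a cut vertex.
Likewise Gale, Jura, Pell are cut vertices.
By contrast removing Kent leaves 1 component; it is not a cut vertex. No other vertex is a cut vertex either.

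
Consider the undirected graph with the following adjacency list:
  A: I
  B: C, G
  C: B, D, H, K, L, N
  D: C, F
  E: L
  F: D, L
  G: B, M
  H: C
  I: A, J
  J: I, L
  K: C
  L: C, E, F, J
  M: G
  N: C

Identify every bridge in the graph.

The edges on the cycle F-D-C-L-F are not bridges since each lies on that cycle.
But removing N-C disconnects N from C; removing C-K disconnects C from K; removing I-A disconnects I from A; removing B-G disconnects B from G — these are bridges.
In total 10 edges are bridges.

A-I, B-C, B-G, C-H, C-K, C-N, E-L, G-M, I-J, J-L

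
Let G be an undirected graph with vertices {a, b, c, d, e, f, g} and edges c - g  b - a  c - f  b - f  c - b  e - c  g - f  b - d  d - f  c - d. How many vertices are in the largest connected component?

7

Starting from a we can reach a, b, c, d, e, f, g. That is one component of size 7.
The largest has 7 vertices.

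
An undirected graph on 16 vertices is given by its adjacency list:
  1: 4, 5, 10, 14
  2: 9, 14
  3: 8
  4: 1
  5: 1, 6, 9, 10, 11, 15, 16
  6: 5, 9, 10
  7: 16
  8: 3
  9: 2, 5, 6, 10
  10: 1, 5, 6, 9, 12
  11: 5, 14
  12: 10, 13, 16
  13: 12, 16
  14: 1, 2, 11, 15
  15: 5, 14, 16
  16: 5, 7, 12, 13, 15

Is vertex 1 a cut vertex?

Yes

Deleting 1 raises the number of components from 2 to 3, so 1 is a cut vertex.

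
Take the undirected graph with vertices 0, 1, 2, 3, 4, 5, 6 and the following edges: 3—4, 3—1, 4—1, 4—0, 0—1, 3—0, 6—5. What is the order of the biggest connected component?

2 is isolated — a component by itself.
Starting from 5 we can reach 5, 6. That is one component of size 2.
Starting from 0 we can reach 0, 1, 3, 4. That is one component of size 4.
The largest has 4 vertices.

4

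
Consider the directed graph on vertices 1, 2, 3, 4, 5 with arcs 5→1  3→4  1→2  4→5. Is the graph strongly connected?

No

There is no directed path from 5 to 3, so the graph is not strongly connected.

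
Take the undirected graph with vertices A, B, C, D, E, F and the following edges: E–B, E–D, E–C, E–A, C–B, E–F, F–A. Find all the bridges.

The edges on the cycle E-F-A-E are not bridges since each lies on that cycle.
But removing D–E disconnects D from E — this is a bridge.

D-E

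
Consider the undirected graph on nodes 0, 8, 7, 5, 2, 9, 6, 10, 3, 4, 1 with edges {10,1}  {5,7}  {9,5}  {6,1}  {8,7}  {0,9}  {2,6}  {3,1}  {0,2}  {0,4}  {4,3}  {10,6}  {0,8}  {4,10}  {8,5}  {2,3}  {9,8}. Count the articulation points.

1

Removing 0 increases the component count from 1 to 2, so 0 is a cut vertex.
By contrast removing 5 leaves 1 component; it is not a cut vertex. No other vertex is a cut vertex either.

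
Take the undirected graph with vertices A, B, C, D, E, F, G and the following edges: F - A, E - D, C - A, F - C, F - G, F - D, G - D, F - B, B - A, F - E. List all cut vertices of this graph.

F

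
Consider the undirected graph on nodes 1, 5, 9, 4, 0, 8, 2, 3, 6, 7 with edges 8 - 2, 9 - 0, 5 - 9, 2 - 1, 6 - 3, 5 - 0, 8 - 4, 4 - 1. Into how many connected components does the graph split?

7 is isolated — a component by itself.
Starting from 3 we can reach 3, 6. That is one component of size 2.
Starting from 0 we can reach 0, 5, 9. That is one component of size 3.
Starting from 1 we can reach 1, 2, 4, 8. That is one component of size 4.
Total: 4 components.

4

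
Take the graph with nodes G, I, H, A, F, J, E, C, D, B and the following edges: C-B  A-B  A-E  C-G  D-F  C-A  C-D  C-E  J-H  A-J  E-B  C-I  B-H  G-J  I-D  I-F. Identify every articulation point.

C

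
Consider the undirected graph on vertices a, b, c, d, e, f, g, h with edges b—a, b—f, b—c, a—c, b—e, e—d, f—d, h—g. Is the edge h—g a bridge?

Yes

Removing h—g leaves no path between h and g: the component count goes from 2 to 3. So it is a bridge.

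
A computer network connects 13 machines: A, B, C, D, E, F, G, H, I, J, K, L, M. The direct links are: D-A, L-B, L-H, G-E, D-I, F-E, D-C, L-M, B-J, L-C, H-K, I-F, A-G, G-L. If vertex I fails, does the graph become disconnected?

Deleting I leaves 1 component (was 1) (its neighbors D, F remain connected to each other), so I is not a cut vertex.

No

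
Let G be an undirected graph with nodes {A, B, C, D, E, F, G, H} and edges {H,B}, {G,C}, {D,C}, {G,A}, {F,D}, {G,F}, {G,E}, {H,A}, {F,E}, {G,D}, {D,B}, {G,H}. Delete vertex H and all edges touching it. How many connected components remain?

1

With H gone, the remaining components are: {A, B, C, D, E, F, G}.
That is 1 component.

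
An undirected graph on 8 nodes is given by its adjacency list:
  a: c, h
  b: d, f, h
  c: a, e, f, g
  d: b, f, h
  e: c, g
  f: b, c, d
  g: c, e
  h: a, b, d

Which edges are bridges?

none

The edges on the cycle c-g-e-c are not bridges since each lies on that cycle.
Every edge lies on some cycle, so there are no bridges.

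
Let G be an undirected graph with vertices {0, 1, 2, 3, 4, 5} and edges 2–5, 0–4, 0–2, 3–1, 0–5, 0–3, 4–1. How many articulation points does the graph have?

1

Removing 0 increases the component count from 1 to 2, so 0 is a cut vertex.
By contrast removing 4 leaves 1 component; it is not a cut vertex. No other vertex is a cut vertex either.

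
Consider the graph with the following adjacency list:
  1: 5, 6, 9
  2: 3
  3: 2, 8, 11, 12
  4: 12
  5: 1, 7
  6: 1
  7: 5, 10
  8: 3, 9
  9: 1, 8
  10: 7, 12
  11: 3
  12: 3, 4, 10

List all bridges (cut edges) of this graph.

The edges on the cycle 12-10-7-5-1-9-8-3-12 are not bridges since each lies on that cycle.
But removing 6-1 disconnects 6 from 1; removing 2-3 disconnects 2 from 3; removing 11-3 disconnects 11 from 3; removing 12-4 disconnects 12 from 4 — these are bridges.

1-6, 11-3, 12-4, 2-3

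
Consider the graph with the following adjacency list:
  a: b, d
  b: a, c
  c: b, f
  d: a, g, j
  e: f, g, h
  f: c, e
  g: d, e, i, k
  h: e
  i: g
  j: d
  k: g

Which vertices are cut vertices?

d, e, g

Removing d increases the component count from 1 to 2, so d is a cut vertex.
Removing e increases the component count from 1 to 2, so e is a cut vertex.
Removing g increases the component count from 1 to 3, so g is a cut vertex.
By contrast removing b leaves 1 component; it is not a cut vertex. No other vertex is a cut vertex either.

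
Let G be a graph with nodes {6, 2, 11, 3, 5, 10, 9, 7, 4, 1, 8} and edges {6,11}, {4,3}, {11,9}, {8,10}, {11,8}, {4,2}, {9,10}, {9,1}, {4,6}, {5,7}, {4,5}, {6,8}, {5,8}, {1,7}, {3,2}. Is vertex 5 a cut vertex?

Deleting 5 leaves 1 component (was 1) (its neighbors 4, 7, 8 remain connected to each other), so 5 is not a cut vertex.

No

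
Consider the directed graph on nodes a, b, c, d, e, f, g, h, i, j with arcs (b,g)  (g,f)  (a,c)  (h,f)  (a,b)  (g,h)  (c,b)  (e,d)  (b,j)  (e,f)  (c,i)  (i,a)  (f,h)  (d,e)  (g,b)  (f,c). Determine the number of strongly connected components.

3

{a, b, c, f, g, h, i} are all mutually reachable — one SCC of size 7.
{d, e} are all mutually reachable — one SCC of size 2.
{j} is an SCC by itself.
That gives 3 strongly connected components.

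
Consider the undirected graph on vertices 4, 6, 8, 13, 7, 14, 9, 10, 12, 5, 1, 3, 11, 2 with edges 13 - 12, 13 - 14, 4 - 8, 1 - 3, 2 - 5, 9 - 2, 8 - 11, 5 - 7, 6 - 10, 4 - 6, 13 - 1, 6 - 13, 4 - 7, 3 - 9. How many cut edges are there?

5

The edges on the cycle 4-6-13-1-3-9-2-5-7-4 are not bridges since each lies on that cycle.
But removing 8 - 11 disconnects 8 from 11; removing 6 - 10 disconnects 6 from 10; removing 13 - 14 disconnects 13 from 14; removing 13 - 12 disconnects 13 from 12 — these are bridges.
In total 5 edges are bridges.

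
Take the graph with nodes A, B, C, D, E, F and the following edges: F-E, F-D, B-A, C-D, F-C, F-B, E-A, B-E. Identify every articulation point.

F

Removing F increases the component count from 1 to 2, so F is a cut vertex.
By contrast removing C leaves 1 component; it is not a cut vertex. No other vertex is a cut vertex either.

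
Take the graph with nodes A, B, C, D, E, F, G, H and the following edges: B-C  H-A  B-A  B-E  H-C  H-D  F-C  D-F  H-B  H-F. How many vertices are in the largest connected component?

G is isolated — a component by itself.
Starting from A we can reach A, B, C, D, E, F, H. That is one component of size 7.
The largest has 7 vertices.

7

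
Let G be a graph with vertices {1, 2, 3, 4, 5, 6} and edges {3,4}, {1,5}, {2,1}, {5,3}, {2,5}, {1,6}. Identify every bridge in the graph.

The edges on the cycle 2-1-5-2 are not bridges since each lies on that cycle.
But removing 3–4 disconnects 3 from 4; removing 1–6 disconnects 1 from 6; removing 5–3 disconnects 5 from 3 — these are bridges.

1-6, 3-4, 3-5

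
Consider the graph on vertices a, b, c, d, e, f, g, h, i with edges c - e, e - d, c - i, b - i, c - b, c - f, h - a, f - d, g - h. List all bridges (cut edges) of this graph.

The edges on the cycle c-b-i-c are not bridges since each lies on that cycle.
But removing g - h disconnects g from h; removing a - h disconnects a from h — these are bridges.

a-h, g-h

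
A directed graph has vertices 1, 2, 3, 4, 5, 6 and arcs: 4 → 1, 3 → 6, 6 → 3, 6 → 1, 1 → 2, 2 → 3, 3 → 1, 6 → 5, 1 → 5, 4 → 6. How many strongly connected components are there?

3

{1, 2, 3, 6} are all mutually reachable — one SCC of size 4.
{5} is an SCC by itself.
{4} is an SCC by itself.
That gives 3 strongly connected components.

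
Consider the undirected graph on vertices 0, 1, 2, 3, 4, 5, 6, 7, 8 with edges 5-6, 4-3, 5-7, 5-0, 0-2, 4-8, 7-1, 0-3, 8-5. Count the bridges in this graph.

4

The edges on the cycle 4-8-5-0-3-4 are not bridges since each lies on that cycle.
But removing 1-7 disconnects 1 from 7; removing 0-2 disconnects 0 from 2; removing 5-6 disconnects 5 from 6; removing 5-7 disconnects 5 from 7 — these are bridges.
That makes 4 bridges.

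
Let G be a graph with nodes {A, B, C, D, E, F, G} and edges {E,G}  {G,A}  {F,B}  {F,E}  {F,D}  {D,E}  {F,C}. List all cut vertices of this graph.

Removing E increases the component count from 1 to 2, so E is a cut vertex.
Removing F increases the component count from 1 to 3, so F is a cut vertex.
Removing G increases the component count from 1 to 2, so G is a cut vertex.
By contrast removing B leaves 1 component; it is not a cut vertex. No other vertex is a cut vertex either.

E, F, G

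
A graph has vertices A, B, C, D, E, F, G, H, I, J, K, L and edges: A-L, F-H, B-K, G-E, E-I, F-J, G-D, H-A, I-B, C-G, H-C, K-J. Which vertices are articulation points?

Removing A increases the component count from 1 to 2, so A is a cut vertex.
Removing G increases the component count from 1 to 2, so G is a cut vertex.
Removing H increases the component count from 1 to 2, so H is a cut vertex.
By contrast removing F leaves 1 component; it is not a cut vertex. No other vertex is a cut vertex either.

A, G, H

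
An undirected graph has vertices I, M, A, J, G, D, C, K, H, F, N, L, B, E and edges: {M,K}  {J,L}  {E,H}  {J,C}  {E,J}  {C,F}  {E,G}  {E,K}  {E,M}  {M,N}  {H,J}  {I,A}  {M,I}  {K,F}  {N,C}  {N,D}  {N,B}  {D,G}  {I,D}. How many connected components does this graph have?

1

Starting from A we can reach A, B, C, D, E, F, G, H, I, J, K, L, M, N. That is one component of size 14.
Total: 1 component.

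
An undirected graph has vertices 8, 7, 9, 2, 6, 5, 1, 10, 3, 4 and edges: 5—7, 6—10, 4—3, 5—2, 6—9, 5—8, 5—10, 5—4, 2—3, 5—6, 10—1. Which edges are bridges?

The edges on the cycle 5-2-3-4-5 are not bridges since each lies on that cycle.
But removing 10—1 disconnects 10 from 1; removing 9—6 disconnects 9 from 6; removing 5—7 disconnects 5 from 7; removing 8—5 disconnects 8 from 5 — these are bridges.

1-10, 5-7, 5-8, 6-9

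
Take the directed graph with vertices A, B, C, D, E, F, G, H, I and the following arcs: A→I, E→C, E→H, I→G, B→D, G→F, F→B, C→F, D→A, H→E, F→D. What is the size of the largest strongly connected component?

6

{A, B, D, F, G, I} are all mutually reachable — one SCC of size 6.
{E, H} are all mutually reachable — one SCC of size 2.
{C} is an SCC by itself.
The largest has 6 vertices.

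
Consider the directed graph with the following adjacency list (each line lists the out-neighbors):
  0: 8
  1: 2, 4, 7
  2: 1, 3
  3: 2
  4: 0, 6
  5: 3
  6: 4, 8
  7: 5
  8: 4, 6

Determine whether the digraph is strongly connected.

There is no directed path from 6 to 3, so the graph is not strongly connected.

No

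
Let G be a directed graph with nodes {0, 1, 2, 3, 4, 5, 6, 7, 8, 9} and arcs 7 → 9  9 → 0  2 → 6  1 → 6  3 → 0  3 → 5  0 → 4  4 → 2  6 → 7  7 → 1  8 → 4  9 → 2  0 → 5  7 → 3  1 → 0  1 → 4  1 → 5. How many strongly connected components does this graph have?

{0, 1, 2, 3, 4, 6, 7, 9} are all mutually reachable — one SCC of size 8.
{8} is an SCC by itself.
{5} is an SCC by itself.
That gives 3 strongly connected components.

3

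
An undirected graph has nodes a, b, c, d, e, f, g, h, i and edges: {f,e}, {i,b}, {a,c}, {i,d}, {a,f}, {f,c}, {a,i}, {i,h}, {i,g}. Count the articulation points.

3

Removing a increases the component count from 1 to 2, so a is a cut vertex.
Removing f increases the component count from 1 to 2, so f is a cut vertex.
Removing i increases the component count from 1 to 5, so i is a cut vertex.
By contrast removing e leaves 1 component; it is not a cut vertex. No other vertex is a cut vertex either.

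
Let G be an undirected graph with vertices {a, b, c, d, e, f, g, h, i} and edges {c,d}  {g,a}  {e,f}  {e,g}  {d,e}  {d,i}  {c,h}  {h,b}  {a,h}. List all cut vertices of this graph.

d, e, h

Removing d increases the component count from 1 to 2, so d is a cut vertex.
Removing e increases the component count from 1 to 2, so e is a cut vertex.
Removing h increases the component count from 1 to 2, so h is a cut vertex.
By contrast removing i leaves 1 component; it is not a cut vertex. No other vertex is a cut vertex either.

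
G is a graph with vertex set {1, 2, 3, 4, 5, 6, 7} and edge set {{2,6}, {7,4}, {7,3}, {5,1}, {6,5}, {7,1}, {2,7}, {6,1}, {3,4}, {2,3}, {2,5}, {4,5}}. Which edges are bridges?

The edges on the cycle 7-3-4-7 are not bridges since each lies on that cycle.
Every edge lies on some cycle, so there are no bridges.

none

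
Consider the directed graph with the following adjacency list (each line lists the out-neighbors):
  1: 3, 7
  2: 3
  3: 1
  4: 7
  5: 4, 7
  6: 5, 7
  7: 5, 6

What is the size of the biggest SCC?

4

{4, 5, 6, 7} are all mutually reachable — one SCC of size 4.
{1, 3} are all mutually reachable — one SCC of size 2.
{2} is an SCC by itself.
The largest has 4 vertices.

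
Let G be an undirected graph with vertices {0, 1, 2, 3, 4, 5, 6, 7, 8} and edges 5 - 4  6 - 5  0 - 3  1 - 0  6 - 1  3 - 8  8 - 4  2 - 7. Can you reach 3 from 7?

No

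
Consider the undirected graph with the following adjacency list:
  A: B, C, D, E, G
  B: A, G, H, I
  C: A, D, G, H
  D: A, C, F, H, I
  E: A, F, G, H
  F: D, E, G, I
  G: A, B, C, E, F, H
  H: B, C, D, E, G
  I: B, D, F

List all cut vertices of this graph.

Removing H, for instance, still leaves 1 component. No single vertex removal increases the component count — the graph has no articulation points.

none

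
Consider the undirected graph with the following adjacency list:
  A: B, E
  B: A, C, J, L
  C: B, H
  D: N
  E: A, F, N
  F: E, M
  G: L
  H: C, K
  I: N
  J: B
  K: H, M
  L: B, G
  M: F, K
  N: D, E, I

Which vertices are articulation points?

B, E, L, N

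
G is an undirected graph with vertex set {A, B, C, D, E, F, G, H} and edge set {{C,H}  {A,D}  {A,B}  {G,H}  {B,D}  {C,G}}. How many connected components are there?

4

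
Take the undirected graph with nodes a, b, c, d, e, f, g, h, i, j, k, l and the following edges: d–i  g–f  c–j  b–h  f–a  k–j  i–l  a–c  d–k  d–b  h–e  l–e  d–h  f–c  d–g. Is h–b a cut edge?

No

After removing h–b, the path h-d-b still connects them, so the edge is not a bridge.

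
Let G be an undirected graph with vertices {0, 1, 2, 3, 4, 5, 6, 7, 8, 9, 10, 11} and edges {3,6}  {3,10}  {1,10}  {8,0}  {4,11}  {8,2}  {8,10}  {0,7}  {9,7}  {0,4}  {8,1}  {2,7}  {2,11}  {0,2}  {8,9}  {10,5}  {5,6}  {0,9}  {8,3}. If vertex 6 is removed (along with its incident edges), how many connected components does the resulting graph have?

1

With 6 gone, the remaining components are: {0, 1, 2, 3, 4, 5, 7, 8, 9, 10, 11}.
That is 1 component.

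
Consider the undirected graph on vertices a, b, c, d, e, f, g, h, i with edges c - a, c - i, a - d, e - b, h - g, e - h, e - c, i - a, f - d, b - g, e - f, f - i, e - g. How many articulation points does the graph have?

Removing e increases the component count from 1 to 2, so e is a cut vertex.
By contrast removing c leaves 1 component; it is not a cut vertex. No other vertex is a cut vertex either.

1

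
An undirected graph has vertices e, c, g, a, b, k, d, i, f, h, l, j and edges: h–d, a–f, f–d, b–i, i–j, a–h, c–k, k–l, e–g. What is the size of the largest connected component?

4

Starting from e we can reach e, g. That is one component of size 2.
Starting from c we can reach c, k, l. That is one component of size 3.
Starting from b we can reach b, i, j. That is one component of size 3.
Starting from a we can reach a, d, f, h. That is one component of size 4.
The largest has 4 vertices.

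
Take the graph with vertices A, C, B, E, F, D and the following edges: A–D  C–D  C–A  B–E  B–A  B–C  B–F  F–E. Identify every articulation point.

B

Removing B increases the component count from 1 to 2, so B is a cut vertex.
By contrast removing A leaves 1 component; it is not a cut vertex. No other vertex is a cut vertex either.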